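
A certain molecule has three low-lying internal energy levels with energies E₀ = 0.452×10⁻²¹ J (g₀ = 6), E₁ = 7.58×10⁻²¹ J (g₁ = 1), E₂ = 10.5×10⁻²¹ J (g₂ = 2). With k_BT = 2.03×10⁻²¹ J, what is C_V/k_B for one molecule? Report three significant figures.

0.118

Eᵢ/kT = 0.22266, 3.7340, 5.1724.
Z = Σ gᵢe^(−Eᵢ/kT) = 6·e^(−0.22266) + 1·e^(−3.7340) + 2·e^(−5.1724) = 4.8023 + 0.023897 + 0.011342 = 4.8375.
⟨E⟩ = 0.51077, ⟨E²⟩ = 0.74514.
C_V/k_B = (⟨E²⟩ − ⟨E⟩²)/(kT)² = (0.74514 − 0.26089)/4.1209 = 0.118.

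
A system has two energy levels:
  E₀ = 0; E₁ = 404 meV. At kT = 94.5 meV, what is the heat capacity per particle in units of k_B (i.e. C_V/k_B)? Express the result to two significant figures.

Eᵢ/kT = 0, 4.275.
Z = Σ e^(−Eᵢ/kT) = e^(−0) + e^(−4.275) = 1.000 + 0.01391 = 1.014.
⟨E⟩ = 5.542 meV, ⟨E²⟩ = 2239 meV².
C_V/k_B = (⟨E²⟩ − ⟨E⟩²)/(kT)² = (2239 − 30.71)/8930 = 0.25.

0.25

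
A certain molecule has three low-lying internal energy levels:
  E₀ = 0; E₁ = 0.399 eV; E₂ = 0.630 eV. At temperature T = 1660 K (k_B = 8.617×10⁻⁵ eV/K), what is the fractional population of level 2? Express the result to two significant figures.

0.011

k_BT = 8.617×10⁻⁵ × 1660 K = 0.1430 eV.
Eᵢ/kT = 0, 2.790, 4.406.
Z = Σ e^(−Eᵢ/kT) = e^(−0) + e^(−2.790) + e^(−4.406) = 1.000 + 0.06142 + 0.01220 = 1.074.
P₂ = e^(−E₂/kT) / Z = 0.01220/1.074 = 0.011.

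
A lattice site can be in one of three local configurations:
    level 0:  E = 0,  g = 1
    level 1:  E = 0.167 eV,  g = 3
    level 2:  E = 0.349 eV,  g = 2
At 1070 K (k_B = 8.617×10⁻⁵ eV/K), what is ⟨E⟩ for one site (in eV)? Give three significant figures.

k_BT = 8.617×10⁻⁵ × 1070 K = 0.092202 eV.
Eᵢ/kT = 0, 1.8112, 3.7852.
Z = Σ gᵢe^(−Eᵢ/kT) = 1·e^(−0) + 3·e^(−1.8112) + 2·e^(−3.7852) = 1.0000 + 0.49037 + 0.045409 = 1.5358.
⟨E⟩ = Σ Eᵢ gᵢe^(−Eᵢ/kT) / Z = (0·1.0000 + 0.167·0.49037 + 0.349·0.045409) / 1.5358 = 0.0636 eV.

0.0636 eV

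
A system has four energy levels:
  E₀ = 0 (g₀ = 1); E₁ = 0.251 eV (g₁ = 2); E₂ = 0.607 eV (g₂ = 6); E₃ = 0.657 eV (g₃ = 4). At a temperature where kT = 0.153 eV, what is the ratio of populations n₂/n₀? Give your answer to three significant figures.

n₂/n₀ = (g₂/g₀) exp[−(E₂−E₀)/kT] = (6/1) × exp(−(0.607 eV)/(0.153 eV)) = (6/1) × exp(-3.9673) = 0.114.

0.114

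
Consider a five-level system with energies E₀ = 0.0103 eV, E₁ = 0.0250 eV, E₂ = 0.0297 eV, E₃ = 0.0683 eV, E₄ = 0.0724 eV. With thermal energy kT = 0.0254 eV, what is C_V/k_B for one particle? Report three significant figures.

Eᵢ/kT = 0.40551, 0.98425, 1.1693, 2.6890, 2.8504.
Z = Σ e^(−Eᵢ/kT) = e^(−0.40551) + e^(−0.98425) + e^(−1.1693) + e^(−2.6890) + e^(−2.8504) = 0.66664 + 0.37372 + 0.31058 + 0.067949 + 0.057821 = 1.4767.
⟨E⟩ = 0.023201 eV, ⟨E²⟩ = 0.00081148 eV².
C_V/k_B = (⟨E²⟩ − ⟨E⟩²)/(kT)² = (0.00081148 − 0.00053829)/0.00064516 = 0.423.

0.423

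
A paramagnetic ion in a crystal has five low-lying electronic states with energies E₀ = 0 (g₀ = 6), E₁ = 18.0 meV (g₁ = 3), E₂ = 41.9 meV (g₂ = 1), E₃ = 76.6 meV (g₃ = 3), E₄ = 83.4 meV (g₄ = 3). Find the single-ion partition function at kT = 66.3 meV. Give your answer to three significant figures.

Z = 10.6

Eᵢ/kT = 0, 0.27149, 0.63198, 1.1554, 1.2579.
Z = Σ gᵢe^(−Eᵢ/kT) = 6·e^(−0) + 3·e^(−0.27149) + 1·e^(−0.63198) + 3·e^(−1.1554) + 3·e^(−1.2579) = 6.0000 + 2.2867 + 0.53154 + 0.94479 + 0.85275 = 10.616.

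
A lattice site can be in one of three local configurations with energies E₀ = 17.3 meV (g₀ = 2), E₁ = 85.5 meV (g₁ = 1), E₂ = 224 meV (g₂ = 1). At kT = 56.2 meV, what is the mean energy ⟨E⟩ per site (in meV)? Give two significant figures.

28 meV

Eᵢ/kT = 0.3078, 1.521, 3.986.
Z = Σ gᵢe^(−Eᵢ/kT) = 2·e^(−0.3078) + 1·e^(−1.521) + 1·e^(−3.986) = 1.470 + 0.2185 + 0.01857 = 1.707.
⟨E⟩ = Σ Eᵢ gᵢe^(−Eᵢ/kT) / Z = (17.3·1.470 + 85.5·0.2185 + 224·0.01857) / 1.707 = 28 meV.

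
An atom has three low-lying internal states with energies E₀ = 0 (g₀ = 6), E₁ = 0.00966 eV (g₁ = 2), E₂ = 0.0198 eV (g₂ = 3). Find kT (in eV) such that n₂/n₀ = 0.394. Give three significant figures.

0.0831 eV

n₂/n₀ = (g₂/g₀) exp[−(E₂−E₀)/kT] = 0.394.
⇒ (E₂−E₀)/kT = ln((3/6)/0.394) = ln(1.2690) = 0.23823.
kT = 0.0198 eV / 0.23823 = 0.0831 eV.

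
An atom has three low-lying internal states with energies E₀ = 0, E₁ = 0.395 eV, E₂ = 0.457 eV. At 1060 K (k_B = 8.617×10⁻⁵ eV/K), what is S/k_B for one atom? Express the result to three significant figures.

k_BT = 8.617×10⁻⁵ × 1060 K = 0.091340 eV.
Eᵢ/kT = 0, 4.3245, 5.0033.
Z = Σ e^(−Eᵢ/kT) = e^(−0) + e^(−4.3245) + e^(−5.0033) = 1.0000 + 0.013240 + 0.0067157 = 1.0200.
⟨E⟩ = Σ EᵢPᵢ = 0.0081362 eV.
S/k_B = ln Z + ⟨E⟩/kT = ln(1.0200) + 0.0081362/0.091340 = 0.019803 + 0.089076 = 0.109.

0.109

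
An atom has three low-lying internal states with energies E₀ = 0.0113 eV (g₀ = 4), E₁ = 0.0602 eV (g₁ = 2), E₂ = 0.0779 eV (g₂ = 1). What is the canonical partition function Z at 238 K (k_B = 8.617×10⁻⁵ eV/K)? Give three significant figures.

Z = 2.43

k_BT = 8.617×10⁻⁵ × 238 K = 0.020508 eV.
Eᵢ/kT = 0.55100, 2.9354, 3.7985.
Z = Σ gᵢe^(−Eᵢ/kT) = 4·e^(−0.55100) + 2·e^(−2.9354) + 1·e^(−3.7985) = 2.3055 + 0.10622 + 0.022404 = 2.4341.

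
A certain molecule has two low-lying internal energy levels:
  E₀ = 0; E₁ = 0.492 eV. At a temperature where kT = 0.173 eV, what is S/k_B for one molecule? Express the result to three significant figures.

0.213

Eᵢ/kT = 0, 2.8439.
Z = Σ e^(−Eᵢ/kT) = e^(−0) + e^(−2.8439) = 1.0000 + 0.058198 = 1.0582.
⟨E⟩ = Σ EᵢPᵢ = 0.027059 eV.
S/k_B = ln Z + ⟨E⟩/kT = ln(1.0582) + 0.027059/0.173 = 0.056569 + 0.15641 = 0.213.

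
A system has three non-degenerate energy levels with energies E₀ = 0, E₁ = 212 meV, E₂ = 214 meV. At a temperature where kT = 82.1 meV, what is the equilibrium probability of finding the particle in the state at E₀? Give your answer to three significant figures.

Eᵢ/kT = 0, 2.5822, 2.6066.
Z = Σ e^(−Eᵢ/kT) = e^(−0) + e^(−2.5822) + e^(−2.6066) = 1.0000 + 0.075607 + 0.073785 = 1.1494.
P₀ = e^(−E₀/kT) / Z = 1.0000/1.1494 = 0.870.

0.870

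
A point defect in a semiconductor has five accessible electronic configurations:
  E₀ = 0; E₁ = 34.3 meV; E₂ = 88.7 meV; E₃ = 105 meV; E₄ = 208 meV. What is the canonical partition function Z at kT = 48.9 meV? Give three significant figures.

Eᵢ/kT = 0, 0.70143, 1.8139, 2.1472, 4.2536.
Z = Σ e^(−Eᵢ/kT) = e^(−0) + e^(−0.70143) + e^(−1.8139) + e^(−2.1472) + e^(−4.2536) = 1.0000 + 0.49588 + 0.16302 + 0.11681 + 0.014213 = 1.7899.

Z = 1.79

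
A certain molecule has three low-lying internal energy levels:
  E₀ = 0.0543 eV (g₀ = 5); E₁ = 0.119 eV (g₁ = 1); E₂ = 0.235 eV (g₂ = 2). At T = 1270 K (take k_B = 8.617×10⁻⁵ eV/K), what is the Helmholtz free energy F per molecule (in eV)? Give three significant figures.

k_BT = 8.617×10⁻⁵ × 1270 K = 0.10944 eV.
Eᵢ/kT = 0.49616, 1.0874, 2.1473.
Z = Σ gᵢe^(−Eᵢ/kT) = 5·e^(−0.49616) + 1·e^(−1.0874) + 2·e^(−2.1473) = 3.0443 + 0.33709 + 0.23360 = 3.6150.
F = −kT ln Z = −0.10944 × ln(3.6150) = −0.10944 × 1.2851 = -0.141 eV.

-0.141 eV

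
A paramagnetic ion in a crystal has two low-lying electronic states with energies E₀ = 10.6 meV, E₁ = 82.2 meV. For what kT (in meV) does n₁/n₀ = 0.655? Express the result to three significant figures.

169 meV

n₁/n₀ = exp[−(E₁−E₀)/kT] = 0.655.
⇒ (E₁−E₀)/kT = ln(1/0.655) = ln(1.5267) = 0.42311.
kT = 71.6 meV / 0.42311 = 169 meV.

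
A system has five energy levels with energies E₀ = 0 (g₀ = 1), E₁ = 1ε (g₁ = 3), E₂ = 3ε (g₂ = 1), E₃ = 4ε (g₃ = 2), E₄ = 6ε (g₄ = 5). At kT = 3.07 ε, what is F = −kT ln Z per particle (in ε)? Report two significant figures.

-4.8 ε

Eᵢ/kT = 0, 0.3257, 0.9772, 1.303, 1.954.
Z = Σ gᵢe^(−Eᵢ/kT) = 1·e^(−0) + 3·e^(−0.3257) + 1·e^(−0.9772) + 2·e^(−1.303) + 5·e^(−1.954) = 1.000 + 2.166 + 0.3764 + 0.5434 + 0.7085 = 4.794.
F = −kT ln Z = −3.07 × ln(4.794) = −3.07 × 1.567 = -4.8 ε.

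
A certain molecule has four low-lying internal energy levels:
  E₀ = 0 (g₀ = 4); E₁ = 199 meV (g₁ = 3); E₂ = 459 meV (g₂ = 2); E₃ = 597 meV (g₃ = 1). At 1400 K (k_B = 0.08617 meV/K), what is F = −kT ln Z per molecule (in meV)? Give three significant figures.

k_BT = 0.08617 × 1400 K = 120.64 meV.
Eᵢ/kT = 0, 1.6495, 3.8047, 4.9486.
Z = Σ gᵢe^(−Eᵢ/kT) = 4·e^(−0) + 3·e^(−1.6495) + 2·e^(−3.8047) + 1·e^(−4.9486) = 4.0000 + 0.57644 + 0.044532 + 0.0070933 = 4.6281.
F = −kT ln Z = −120.64 × ln(4.6281) = −120.64 × 1.5321 = -185 meV.

-185 meV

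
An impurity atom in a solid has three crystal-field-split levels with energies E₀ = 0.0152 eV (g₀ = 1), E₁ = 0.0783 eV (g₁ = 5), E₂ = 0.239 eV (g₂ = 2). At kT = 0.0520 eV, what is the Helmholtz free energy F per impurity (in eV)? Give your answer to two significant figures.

Eᵢ/kT = 0.2923, 1.506, 4.596.
Z = Σ gᵢe^(−Eᵢ/kT) = 1·e^(−0.2923) + 5·e^(−1.506) + 2·e^(−4.596) = 0.7465 + 1.109 + 0.02018 = 1.876.
F = −kT ln Z = −0.0520 × ln(1.876) = −0.0520 × 0.6291 = -0.033 eV.

-0.033 eV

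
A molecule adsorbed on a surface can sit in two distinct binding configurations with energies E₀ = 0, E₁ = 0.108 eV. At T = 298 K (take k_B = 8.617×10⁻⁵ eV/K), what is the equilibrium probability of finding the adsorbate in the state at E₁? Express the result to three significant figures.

0.0147

k_BT = 8.617×10⁻⁵ × 298 K = 0.025679 eV.
Eᵢ/kT = 0, 4.2058.
Z = Σ e^(−Eᵢ/kT) = e^(−0) + e^(−4.2058) = 1.0000 + 0.014909 = 1.0149.
P₁ = e^(−E₁/kT) / Z = 0.014909/1.0149 = 0.0147.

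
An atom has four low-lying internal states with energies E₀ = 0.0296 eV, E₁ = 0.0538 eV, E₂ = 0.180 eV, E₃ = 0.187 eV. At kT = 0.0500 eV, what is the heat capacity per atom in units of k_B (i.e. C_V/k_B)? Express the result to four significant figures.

Eᵢ/kT = 0.592000, 1.07600, 3.60000, 3.74000.
Z = Σ e^(−Eᵢ/kT) = e^(−0.592000) + e^(−1.07600) + e^(−3.60000) + e^(−3.74000) = 0.553220 + 0.340957 + 0.0273237 + 0.0237541 = 0.945255.
⟨E⟩ = 0.0466319 eV, ⟨E²⟩ = 0.00337214 eV².
C_V/k_B = (⟨E²⟩ − ⟨E⟩²)/(kT)² = (0.00337214 − 0.00217453)/0.00250000 = 0.4790.

0.4790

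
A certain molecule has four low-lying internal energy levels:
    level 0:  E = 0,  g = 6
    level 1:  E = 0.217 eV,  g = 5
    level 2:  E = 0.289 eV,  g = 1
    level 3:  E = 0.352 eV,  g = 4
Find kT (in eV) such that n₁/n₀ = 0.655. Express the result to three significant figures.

0.901 eV

n₁/n₀ = (g₁/g₀) exp[−(E₁−E₀)/kT] = 0.655.
⇒ (E₁−E₀)/kT = ln((5/6)/0.655) = ln(1.2723) = 0.24083.
kT = 0.217 eV / 0.24083 = 0.901 eV.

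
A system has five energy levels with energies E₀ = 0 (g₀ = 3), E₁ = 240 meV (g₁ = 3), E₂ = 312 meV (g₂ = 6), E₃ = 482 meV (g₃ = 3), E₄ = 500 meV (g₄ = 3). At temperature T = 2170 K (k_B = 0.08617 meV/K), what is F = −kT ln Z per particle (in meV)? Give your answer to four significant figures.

k_BT = 0.08617 × 2170 K = 186.989 meV.
Eᵢ/kT = 0, 1.28350, 1.66855, 2.57769, 2.67395.
Z = Σ gᵢe^(−Eᵢ/kT) = 3·e^(−0) + 3·e^(−1.28350) + 6·e^(−1.66855) + 3·e^(−2.57769) + 3·e^(−2.67395) = 3.00000 + 0.831198 + 1.13112 + 0.227848 + 0.206938 = 5.39710.
F = −kT ln Z = −186.989 × ln(5.39710) = −186.989 × 1.68586 = -315.2 meV.

-315.2 meV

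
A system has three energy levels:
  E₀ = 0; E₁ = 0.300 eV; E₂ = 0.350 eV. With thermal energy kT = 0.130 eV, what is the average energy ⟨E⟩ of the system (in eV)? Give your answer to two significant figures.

Eᵢ/kT = 0, 2.308, 2.692.
Z = Σ e^(−Eᵢ/kT) = e^(−0) + e^(−2.308) + e^(−2.692) = 1.000 + 0.09946 + 0.06775 = 1.167.
⟨E⟩ = Σ Eᵢ e^(−Eᵢ/kT) / Z = (0·1.000 + 0.300·0.09946 + 0.350·0.06775) / 1.167 = 0.046 eV.

0.046 eV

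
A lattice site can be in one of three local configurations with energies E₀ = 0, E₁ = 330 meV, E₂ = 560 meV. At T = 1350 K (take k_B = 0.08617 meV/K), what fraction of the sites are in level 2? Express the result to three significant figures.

k_BT = 0.08617 × 1350 K = 116.33 meV.
Eᵢ/kT = 0, 2.8368, 4.8139.
Z = Σ e^(−Eᵢ/kT) = e^(−0) + e^(−2.8368) + e^(−4.8139) = 1.0000 + 0.058613 + 0.0081161 = 1.0667.
P₂ = e^(−E₂/kT) / Z = 0.0081161/1.0667 = 0.00761.

0.00761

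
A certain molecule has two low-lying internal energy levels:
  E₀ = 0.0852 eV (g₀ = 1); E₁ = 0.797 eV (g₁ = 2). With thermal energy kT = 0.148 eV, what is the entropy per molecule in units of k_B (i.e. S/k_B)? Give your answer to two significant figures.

0.093

Eᵢ/kT = 0.5757, 5.385.
Z = Σ gᵢe^(−Eᵢ/kT) = 1·e^(−0.5757) + 2·e^(−5.385) = 0.5623 + 0.009170 = 0.5715.
⟨E⟩ = Σ EᵢPᵢ = 0.09662 eV.
S/k_B = ln Z + ⟨E⟩/kT = ln(0.5715) + 0.09662/0.148 = -0.5595 + 0.6528 = 0.093.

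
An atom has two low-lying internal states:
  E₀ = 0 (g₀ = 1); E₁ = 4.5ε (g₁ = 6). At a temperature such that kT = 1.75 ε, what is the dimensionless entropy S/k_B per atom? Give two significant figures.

Eᵢ/kT = 0, 2.571.
Z = Σ gᵢe^(−Eᵢ/kT) = 1·e^(−0) + 6·e^(−2.571) = 1.000 + 0.4588 = 1.459.
⟨E⟩ = Σ EᵢPᵢ = 1.415 ε.
S/k_B = ln Z + ⟨E⟩/kT = ln(1.459) + 1.415/1.75 = 0.3778 + 0.8086 = 1.2.

1.2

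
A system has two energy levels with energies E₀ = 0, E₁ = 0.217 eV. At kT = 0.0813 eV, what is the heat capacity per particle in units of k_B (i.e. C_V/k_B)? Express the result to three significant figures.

0.432

Eᵢ/kT = 0, 2.6691.
Z = Σ e^(−Eᵢ/kT) = e^(−0) + e^(−2.6691) = 1.0000 + 0.069315 = 1.0693.
⟨E⟩ = 0.014067 eV, ⟨E²⟩ = 0.0030524 eV².
C_V/k_B = (⟨E²⟩ − ⟨E⟩²)/(kT)² = (0.0030524 − 0.00019788)/0.0066097 = 0.432.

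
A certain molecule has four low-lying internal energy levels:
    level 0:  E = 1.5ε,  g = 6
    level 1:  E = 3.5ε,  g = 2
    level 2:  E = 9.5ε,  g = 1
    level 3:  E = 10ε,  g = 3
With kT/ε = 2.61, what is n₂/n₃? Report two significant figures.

0.40

n₂/n₃ = (g₂/g₃) exp[−(E₂−E₃)/kT] = (1/3) × exp(−(-0.5ε)/(2.61ε)) = (1/3) × exp(0.1916) = 0.40.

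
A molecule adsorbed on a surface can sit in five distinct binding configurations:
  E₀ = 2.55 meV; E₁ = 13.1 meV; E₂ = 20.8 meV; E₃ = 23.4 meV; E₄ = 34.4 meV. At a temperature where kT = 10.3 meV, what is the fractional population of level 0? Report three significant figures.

Eᵢ/kT = 0.24757, 1.2718, 2.0194, 2.2718, 3.3398.
Z = Σ e^(−Eᵢ/kT) = e^(−0.24757) + e^(−1.2718) + e^(−2.0194) + e^(−2.2718) + e^(−3.3398) = 0.78070 + 0.28033 + 0.13274 + 0.10313 + 0.035444 = 1.3323.
P₀ = e^(−E₀/kT) / Z = 0.78070/1.3323 = 0.586.

0.586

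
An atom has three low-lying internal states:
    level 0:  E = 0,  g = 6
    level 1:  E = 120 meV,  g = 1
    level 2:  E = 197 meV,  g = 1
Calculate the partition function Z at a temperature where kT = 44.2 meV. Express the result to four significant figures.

Z = 6.078

Eᵢ/kT = 0, 2.71493, 4.45701.
Z = Σ gᵢe^(−Eᵢ/kT) = 6·e^(−0) + 1·e^(−2.71493) + 1·e^(−4.45701) = 6.00000 + 0.0662096 + 0.0115970 = 6.07781.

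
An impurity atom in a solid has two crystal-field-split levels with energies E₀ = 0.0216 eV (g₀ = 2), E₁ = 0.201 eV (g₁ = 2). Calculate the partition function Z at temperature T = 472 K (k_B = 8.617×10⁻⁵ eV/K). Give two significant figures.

k_BT = 8.617×10⁻⁵ × 472 K = 0.04067 eV.
Eᵢ/kT = 0.5311, 4.942.
Z = Σ gᵢe^(−Eᵢ/kT) = 2·e^(−0.5311) + 2·e^(−4.942) = 1.176 + 0.01428 = 1.190.

Z = 1.2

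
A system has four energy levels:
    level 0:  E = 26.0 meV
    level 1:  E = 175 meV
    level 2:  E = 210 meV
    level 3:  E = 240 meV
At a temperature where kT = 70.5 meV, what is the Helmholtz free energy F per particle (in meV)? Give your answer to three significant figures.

Eᵢ/kT = 0.36879, 2.4823, 2.9787, 3.4043.
Z = Σ e^(−Eᵢ/kT) = e^(−0.36879) + e^(−2.4823) + e^(−2.9787) + e^(−3.4043) = 0.69157 + 0.083551 + 0.050859 + 0.033230 = 0.85921.
F = −kT ln Z = −70.5 × ln(0.85921) = −70.5 × -0.15174 = 10.7 meV.

10.7 meV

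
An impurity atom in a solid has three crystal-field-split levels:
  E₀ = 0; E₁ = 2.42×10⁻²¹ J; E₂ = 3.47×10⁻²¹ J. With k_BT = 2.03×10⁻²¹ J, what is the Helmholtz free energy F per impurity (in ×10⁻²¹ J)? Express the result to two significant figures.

Eᵢ/kT = 0, 1.192, 1.709.
Z = Σ e^(−Eᵢ/kT) = e^(−0) + e^(−1.192) + e^(−1.709) = 1.000 + 0.3036 + 0.1810 = 1.485.
F = −kT ln Z = −2.03 × ln(1.485) = −2.03 × 0.3954 = -0.80 ×10⁻²¹ J.

-0.80 ×10⁻²¹ J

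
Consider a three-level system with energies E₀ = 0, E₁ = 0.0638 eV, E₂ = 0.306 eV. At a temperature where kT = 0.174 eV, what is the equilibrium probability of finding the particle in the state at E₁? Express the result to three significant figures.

0.372

Eᵢ/kT = 0, 0.36667, 1.7586.
Z = Σ e^(−Eᵢ/kT) = e^(−0) + e^(−0.36667) + e^(−1.7586) = 1.0000 + 0.69304 + 0.17229 = 1.8653.
P₁ = e^(−E₁/kT) / Z = 0.69304/1.8653 = 0.372.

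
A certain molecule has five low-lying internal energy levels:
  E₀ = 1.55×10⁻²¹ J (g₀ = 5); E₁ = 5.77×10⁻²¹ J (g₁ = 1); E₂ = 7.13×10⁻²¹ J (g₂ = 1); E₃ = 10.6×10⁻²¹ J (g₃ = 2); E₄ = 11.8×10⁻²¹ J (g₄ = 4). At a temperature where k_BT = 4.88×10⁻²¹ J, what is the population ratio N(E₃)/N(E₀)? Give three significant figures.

n₃/n₀ = (g₃/g₀) exp[−(E₃−E₀)/kT] = (2/5) × exp(−(9.05 ×10⁻²¹ J)/(4.88 ×10⁻²¹ J)) = (2/5) × exp(-1.8545) = 0.0626.

0.0626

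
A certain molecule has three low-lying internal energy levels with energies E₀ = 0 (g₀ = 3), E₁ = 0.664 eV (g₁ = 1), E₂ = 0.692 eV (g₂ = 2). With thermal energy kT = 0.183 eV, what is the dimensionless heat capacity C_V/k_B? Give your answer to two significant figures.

0.32

Eᵢ/kT = 0, 3.628, 3.781.
Z = Σ gᵢe^(−Eᵢ/kT) = 3·e^(−0) + 1·e^(−3.628) + 2·e^(−3.781) = 3.000 + 0.02657 + 0.04560 = 3.072.
⟨E⟩ = 0.01601 eV, ⟨E²⟩ = 0.01092 eV².
C_V/k_B = (⟨E²⟩ − ⟨E⟩²)/(kT)² = (0.01092 − 0.0002563)/0.03349 = 0.32.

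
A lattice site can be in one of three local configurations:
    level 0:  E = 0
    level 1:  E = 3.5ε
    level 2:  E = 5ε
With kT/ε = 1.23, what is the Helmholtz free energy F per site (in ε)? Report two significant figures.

Eᵢ/kT = 0, 2.846, 4.065.
Z = Σ e^(−Eᵢ/kT) = e^(−0) + e^(−2.846) + e^(−4.065) = 1.000 + 0.05808 + 0.01716 = 1.075.
F = −kT ln Z = −1.23 × ln(1.075) = −1.23 × 0.07232 = -0.089 ε.

-0.089 ε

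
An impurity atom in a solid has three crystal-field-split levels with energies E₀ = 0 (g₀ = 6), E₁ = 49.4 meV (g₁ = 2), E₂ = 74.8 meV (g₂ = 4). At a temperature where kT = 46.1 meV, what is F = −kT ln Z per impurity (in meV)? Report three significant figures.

-92.7 meV

Eᵢ/kT = 0, 1.0716, 1.6226.
Z = Σ gᵢe^(−Eᵢ/kT) = 6·e^(−0) + 2·e^(−1.0716) + 4·e^(−1.6226) = 6.0000 + 0.68492 + 0.78954 = 7.4745.
F = −kT ln Z = −46.1 × ln(7.4745) = −46.1 × 2.0115 = -92.7 meV.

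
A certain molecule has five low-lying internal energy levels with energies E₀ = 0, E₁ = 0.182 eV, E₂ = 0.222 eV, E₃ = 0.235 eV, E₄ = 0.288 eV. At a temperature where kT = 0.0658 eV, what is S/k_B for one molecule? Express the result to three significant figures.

Eᵢ/kT = 0, 2.7660, 3.3739, 3.5714, 4.3769.
Z = Σ e^(−Eᵢ/kT) = e^(−0) + e^(−2.7660) + e^(−3.3739) + e^(−3.5714) + e^(−4.3769) = 1.0000 + 0.062913 + 0.034256 + 0.028116 + 0.012564 = 1.1378.
⟨E⟩ = Σ EᵢPᵢ = 0.025734 eV.
S/k_B = ln Z + ⟨E⟩/kT = ln(1.1378) + 0.025734/0.0658 = 0.12910 + 0.39109 = 0.520.

0.520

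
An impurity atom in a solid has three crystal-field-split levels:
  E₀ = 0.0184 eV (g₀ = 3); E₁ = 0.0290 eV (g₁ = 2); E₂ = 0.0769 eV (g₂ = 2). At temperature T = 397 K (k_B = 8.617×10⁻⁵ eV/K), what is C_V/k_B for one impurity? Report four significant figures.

0.1988

k_BT = 8.617×10⁻⁵ × 397 K = 0.0342095 eV.
Eᵢ/kT = 0.537862, 0.847718, 2.24791.
Z = Σ gᵢe^(−Eᵢ/kT) = 3·e^(−0.537862) + 2·e^(−0.847718) + 2·e^(−2.24791) = 1.75199 + 0.856783 + 0.211239 = 2.82001.
⟨E⟩ = 0.0260026 eV, ⟨E²⟩ = 0.000908824 eV².
C_V/k_B = (⟨E²⟩ − ⟨E⟩²)/(kT)² = (0.000908824 − 0.000676135)/0.00117029 = 0.1988.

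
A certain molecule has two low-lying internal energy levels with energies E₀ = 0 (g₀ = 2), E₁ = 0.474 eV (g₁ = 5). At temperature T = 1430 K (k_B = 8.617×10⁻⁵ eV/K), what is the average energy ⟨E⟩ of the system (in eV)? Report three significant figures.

0.0240 eV

k_BT = 8.617×10⁻⁵ × 1430 K = 0.12322 eV.
Eᵢ/kT = 0, 3.8468.
Z = Σ gᵢe^(−Eᵢ/kT) = 2·e^(−0) + 5·e^(−3.8468) = 2.0000 + 0.10674 = 2.1067.
⟨E⟩ = Σ Eᵢ gᵢe^(−Eᵢ/kT) / Z = (0·2.0000 + 0.474·0.10674) / 2.1067 = 0.0240 eV.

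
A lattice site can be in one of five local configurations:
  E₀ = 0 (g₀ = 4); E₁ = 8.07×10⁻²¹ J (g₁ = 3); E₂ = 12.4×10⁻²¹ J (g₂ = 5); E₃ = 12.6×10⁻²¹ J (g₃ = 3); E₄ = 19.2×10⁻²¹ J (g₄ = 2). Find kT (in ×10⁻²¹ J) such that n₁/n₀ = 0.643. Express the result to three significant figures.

n₁/n₀ = (g₁/g₀) exp[−(E₁−E₀)/kT] = 0.643.
⇒ (E₁−E₀)/kT = ln((3/4)/0.643) = ln(1.1664) = 0.15392.
kT = 8.07 ×10⁻²¹ J / 0.15392 = 52.4 ×10⁻²¹ J.

52.4 ×10⁻²¹ J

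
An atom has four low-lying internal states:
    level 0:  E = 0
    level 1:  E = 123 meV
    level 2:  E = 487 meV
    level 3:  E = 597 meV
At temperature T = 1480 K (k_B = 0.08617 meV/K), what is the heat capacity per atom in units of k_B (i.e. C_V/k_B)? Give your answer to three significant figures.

0.499

k_BT = 0.08617 × 1480 K = 127.53 meV.
Eᵢ/kT = 0, 0.96448, 3.8187, 4.6813.
Z = Σ e^(−Eᵢ/kT) = e^(−0) + e^(−0.96448) + e^(−3.8187) + e^(−4.6813) = 1.0000 + 0.38118 + 0.021956 + 0.0092670 = 1.4124.
⟨E⟩ = 44.683 meV, ⟨E²⟩ = 10108 meV².
C_V/k_B = (⟨E²⟩ − ⟨E⟩²)/(kT)² = (10108 − 1996.6)/16264 = 0.499.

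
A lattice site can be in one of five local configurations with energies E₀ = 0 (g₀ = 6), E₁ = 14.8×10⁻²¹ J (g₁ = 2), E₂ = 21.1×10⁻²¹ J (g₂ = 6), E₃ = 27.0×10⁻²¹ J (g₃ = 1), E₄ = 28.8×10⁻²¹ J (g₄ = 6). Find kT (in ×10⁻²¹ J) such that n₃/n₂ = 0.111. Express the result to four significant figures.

14.52 ×10⁻²¹ J

n₃/n₂ = (g₃/g₂) exp[−(E₃−E₂)/kT] = 0.111.
⇒ (E₃−E₂)/kT = ln((1/6)/0.111) = ln(1.50150) = 0.406465.
kT = 5.9 ×10⁻²¹ J / 0.406465 = 14.52 ×10⁻²¹ J.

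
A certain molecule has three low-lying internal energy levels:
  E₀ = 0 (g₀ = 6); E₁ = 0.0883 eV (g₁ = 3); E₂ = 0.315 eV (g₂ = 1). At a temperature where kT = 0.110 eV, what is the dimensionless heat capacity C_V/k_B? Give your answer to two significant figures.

Eᵢ/kT = 0, 0.8027, 2.864.
Z = Σ gᵢe^(−Eᵢ/kT) = 6·e^(−0) + 3·e^(−0.8027) + 1·e^(−2.864) = 6.000 + 1.344 + 0.05704 = 7.401.
⟨E⟩ = 0.01846 eV, ⟨E²⟩ = 0.002181 eV².
C_V/k_B = (⟨E²⟩ − ⟨E⟩²)/(kT)² = (0.002181 − 0.0003408)/0.01210 = 0.15.

0.15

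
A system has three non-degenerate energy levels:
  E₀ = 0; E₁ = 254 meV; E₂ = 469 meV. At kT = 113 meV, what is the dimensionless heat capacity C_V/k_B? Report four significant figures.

0.6451

Eᵢ/kT = 0, 2.24779, 4.15044.
Z = Σ e^(−Eᵢ/kT) = e^(−0) + e^(−2.24779) + e^(−4.15044) = 1.00000 + 0.105632 + 0.0157575 = 1.12139.
⟨E⟩ = 30.5164 meV, ⟨E²⟩ = 9168.08 meV².
C_V/k_B = (⟨E²⟩ − ⟨E⟩²)/(kT)² = (9168.08 − 931.251)/12769.0 = 0.6451.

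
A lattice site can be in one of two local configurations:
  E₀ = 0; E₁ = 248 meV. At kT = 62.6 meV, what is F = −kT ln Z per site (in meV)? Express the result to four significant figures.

-1.180 meV

Eᵢ/kT = 0, 3.96166.
Z = Σ e^(−Eᵢ/kT) = e^(−0) + e^(−3.96166) = 1.00000 + 0.0190315 = 1.01903.
F = −kT ln Z = −62.6 × ln(1.01903) = −62.6 × 0.0188512 = -1.180 meV.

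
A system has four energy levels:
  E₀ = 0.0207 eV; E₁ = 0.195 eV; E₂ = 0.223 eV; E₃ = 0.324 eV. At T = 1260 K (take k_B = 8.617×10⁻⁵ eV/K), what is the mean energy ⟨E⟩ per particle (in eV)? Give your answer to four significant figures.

k_BT = 8.617×10⁻⁵ × 1260 K = 0.108574 eV.
Eᵢ/kT = 0.190653, 1.79601, 2.05390, 2.98414.
Z = Σ e^(−Eᵢ/kT) = e^(−0.190653) + e^(−1.79601) + e^(−2.05390) + e^(−2.98414) = 0.826419 + 0.165960 + 0.128234 + 0.0505830 = 1.17120.
⟨E⟩ = Σ Eᵢ e^(−Eᵢ/kT) / Z = (0.0207·0.826419 + 0.195·0.165960 + 0.223·0.128234 + 0.324·0.0505830) / 1.17120 = 0.08065 eV.

0.08065 eV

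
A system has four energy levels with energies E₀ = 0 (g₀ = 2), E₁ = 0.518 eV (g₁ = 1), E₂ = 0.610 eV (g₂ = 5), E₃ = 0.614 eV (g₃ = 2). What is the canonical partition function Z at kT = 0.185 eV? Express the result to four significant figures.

Z = 2.318

Eᵢ/kT = 0, 2.80000, 3.29730, 3.31892.
Z = Σ gᵢe^(−Eᵢ/kT) = 2·e^(−0) + 1·e^(−2.80000) + 5·e^(−3.29730) + 2·e^(−3.31892) = 2.00000 + 0.0608101 + 0.184914 + 0.0723838 = 2.31811.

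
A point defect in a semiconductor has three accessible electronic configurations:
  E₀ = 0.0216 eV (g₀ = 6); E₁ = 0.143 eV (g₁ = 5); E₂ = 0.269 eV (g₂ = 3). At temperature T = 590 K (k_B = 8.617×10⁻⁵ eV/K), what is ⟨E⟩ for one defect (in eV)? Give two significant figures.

0.031 eV

k_BT = 8.617×10⁻⁵ × 590 K = 0.05084 eV.
Eᵢ/kT = 0.4249, 2.813, 5.291.
Z = Σ gᵢe^(−Eᵢ/kT) = 6·e^(−0.4249) + 5·e^(−2.813) + 3·e^(−5.291) = 3.923 + 0.3001 + 0.01511 = 4.238.
⟨E⟩ = Σ Eᵢ gᵢe^(−Eᵢ/kT) / Z = (0.0216·3.923 + 0.143·0.3001 + 0.269·0.01511) / 4.238 = 0.031 eV.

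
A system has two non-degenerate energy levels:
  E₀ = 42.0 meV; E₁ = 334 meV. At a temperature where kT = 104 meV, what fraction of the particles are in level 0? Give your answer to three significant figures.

0.943

Eᵢ/kT = 0.40385, 3.2115.
Z = Σ e^(−Eᵢ/kT) = e^(−0.40385) + e^(−3.2115) = 0.66774 + 0.040296 = 0.70804.
P₀ = e^(−E₀/kT) / Z = 0.66774/0.70804 = 0.943.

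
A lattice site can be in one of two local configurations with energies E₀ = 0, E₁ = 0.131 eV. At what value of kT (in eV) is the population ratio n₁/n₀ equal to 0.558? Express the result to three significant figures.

0.225 eV

n₁/n₀ = exp[−(E₁−E₀)/kT] = 0.558.
⇒ (E₁−E₀)/kT = ln(1/0.558) = ln(1.7921) = 0.58339.
kT = 0.131 eV / 0.58339 = 0.225 eV.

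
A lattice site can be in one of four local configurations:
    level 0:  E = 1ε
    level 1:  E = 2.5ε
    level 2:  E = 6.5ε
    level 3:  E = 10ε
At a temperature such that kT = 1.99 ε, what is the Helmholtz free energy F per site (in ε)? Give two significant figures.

Eᵢ/kT = 0.5025, 1.256, 3.266, 5.025.
Z = Σ e^(−Eᵢ/kT) = e^(−0.5025) + e^(−1.256) + e^(−3.266) + e^(−5.025) = 0.6050 + 0.2848 + 0.03816 + 0.006572 = 0.9345.
F = −kT ln Z = −1.99 × ln(0.9345) = −1.99 × -0.06774 = 0.13 ε.

0.13 ε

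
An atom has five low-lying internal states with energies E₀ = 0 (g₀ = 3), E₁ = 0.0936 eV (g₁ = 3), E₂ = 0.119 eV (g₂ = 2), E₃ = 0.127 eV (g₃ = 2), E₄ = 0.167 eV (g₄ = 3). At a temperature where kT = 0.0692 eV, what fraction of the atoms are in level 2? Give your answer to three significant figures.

Eᵢ/kT = 0, 1.3526, 1.7197, 1.8353, 2.4133.
Z = Σ gᵢe^(−Eᵢ/kT) = 3·e^(−0) + 3·e^(−1.3526) + 2·e^(−1.7197) + 2·e^(−1.8353) + 3·e^(−2.4133) = 3.0000 + 0.77570 + 0.35824 + 0.31913 + 0.26856 = 4.7216.
P₂ = g₂ e^(−E₂/kT) / Z = 0.35824/4.7216 = 0.0759.

0.0759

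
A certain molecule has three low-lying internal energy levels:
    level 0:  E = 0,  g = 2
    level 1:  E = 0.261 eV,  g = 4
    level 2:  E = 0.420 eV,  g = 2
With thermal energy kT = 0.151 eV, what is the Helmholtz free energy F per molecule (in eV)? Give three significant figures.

-0.157 eV

Eᵢ/kT = 0, 1.7285, 2.7815.
Z = Σ gᵢe^(−Eᵢ/kT) = 2·e^(−0) + 4·e^(−1.7285) + 2·e^(−2.7815) = 2.0000 + 0.71020 + 0.12389 = 2.8341.
F = −kT ln Z = −0.151 × ln(2.8341) = −0.151 × 1.0417 = -0.157 eV.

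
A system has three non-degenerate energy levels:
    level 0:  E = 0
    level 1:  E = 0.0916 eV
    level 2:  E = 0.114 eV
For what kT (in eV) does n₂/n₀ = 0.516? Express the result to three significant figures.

0.172 eV

n₂/n₀ = exp[−(E₂−E₀)/kT] = 0.516.
⇒ (E₂−E₀)/kT = ln(1/0.516) = ln(1.9380) = 0.66166.
kT = 0.114 eV / 0.66166 = 0.172 eV.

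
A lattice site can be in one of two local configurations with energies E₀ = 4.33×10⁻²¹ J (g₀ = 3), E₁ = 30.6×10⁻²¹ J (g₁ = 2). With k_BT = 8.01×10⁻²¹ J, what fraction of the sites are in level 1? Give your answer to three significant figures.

0.0245

Eᵢ/kT = 0.54057, 3.8202.
Z = Σ gᵢe^(−Eᵢ/kT) = 3·e^(−0.54057) + 2·e^(−3.8202) = 1.7472 + 0.043847 = 1.7910.
P₁ = g₁ e^(−E₁/kT) / Z = 0.043847/1.7910 = 0.0245.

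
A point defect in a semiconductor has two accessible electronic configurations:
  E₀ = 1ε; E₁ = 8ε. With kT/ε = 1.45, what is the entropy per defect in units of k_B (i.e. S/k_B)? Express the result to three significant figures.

Eᵢ/kT = 0.68966, 5.5172.
Z = Σ e^(−Eᵢ/kT) = e^(−0.68966) + e^(−5.5172) = 0.50175 + 0.0040171 = 0.50577.
⟨E⟩ = Σ EᵢPᵢ = 1.0556 ε.
S/k_B = ln Z + ⟨E⟩/kT = ln(0.50577) + 1.0556/1.45 = -0.68167 + 0.72800 = 0.0463.

0.0463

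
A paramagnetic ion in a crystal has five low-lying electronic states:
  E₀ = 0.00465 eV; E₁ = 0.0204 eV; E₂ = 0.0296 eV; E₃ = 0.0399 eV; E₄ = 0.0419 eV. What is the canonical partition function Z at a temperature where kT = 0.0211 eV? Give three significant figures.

Eᵢ/kT = 0.22038, 0.96682, 1.4028, 1.8910, 1.9858.
Z = Σ e^(−Eᵢ/kT) = e^(−0.22038) + e^(−0.96682) + e^(−1.4028) + e^(−1.8910) + e^(−1.9858) = 0.80221 + 0.38029 + 0.24591 + 0.15092 + 0.13727 = 1.7166.

Z = 1.72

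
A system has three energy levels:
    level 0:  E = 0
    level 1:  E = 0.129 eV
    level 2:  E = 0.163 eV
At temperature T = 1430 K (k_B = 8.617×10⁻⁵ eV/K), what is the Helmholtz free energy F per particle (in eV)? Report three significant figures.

k_BT = 8.617×10⁻⁵ × 1430 K = 0.12322 eV.
Eᵢ/kT = 0, 1.0469, 1.3228.
Z = Σ e^(−Eᵢ/kT) = e^(−0) + e^(−1.0469) + e^(−1.3228) = 1.0000 + 0.35102 + 0.26639 = 1.6174.
F = −kT ln Z = −0.12322 × ln(1.6174) = −0.12322 × 0.48082 = -0.0592 eV.

-0.0592 eV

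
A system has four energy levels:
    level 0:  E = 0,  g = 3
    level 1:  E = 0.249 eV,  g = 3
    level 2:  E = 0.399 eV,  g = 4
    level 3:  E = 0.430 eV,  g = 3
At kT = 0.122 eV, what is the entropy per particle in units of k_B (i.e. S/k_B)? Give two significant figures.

1.7

Eᵢ/kT = 0, 2.041, 3.270, 3.525.
Z = Σ gᵢe^(−Eᵢ/kT) = 3·e^(−0) + 3·e^(−2.041) + 4·e^(−3.270) + 3·e^(−3.525) = 3.000 + 0.3897 + 0.1520 + 0.08836 = 3.630.
⟨E⟩ = Σ EᵢPᵢ = 0.05391 eV.
S/k_B = ln Z + ⟨E⟩/kT = ln(3.630) + 0.05391/0.122 = 1.289 + 0.4419 = 1.7.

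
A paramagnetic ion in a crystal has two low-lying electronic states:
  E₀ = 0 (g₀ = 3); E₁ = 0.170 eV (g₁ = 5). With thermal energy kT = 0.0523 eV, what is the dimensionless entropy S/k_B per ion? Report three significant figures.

1.36

Eᵢ/kT = 0, 3.2505.
Z = Σ gᵢe^(−Eᵢ/kT) = 3·e^(−0) + 5·e^(−3.2505) = 3.0000 + 0.19377 = 3.1938.
⟨E⟩ = Σ EᵢPᵢ = 0.010314 eV.
S/k_B = ln Z + ⟨E⟩/kT = ln(3.1938) + 0.010314/0.0523 = 1.1612 + 0.19721 = 1.36.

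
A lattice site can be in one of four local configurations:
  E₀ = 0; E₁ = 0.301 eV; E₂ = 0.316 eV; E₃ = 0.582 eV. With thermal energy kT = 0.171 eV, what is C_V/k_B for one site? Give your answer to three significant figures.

Eᵢ/kT = 0, 1.7602, 1.8480, 3.4035.
Z = Σ e^(−Eᵢ/kT) = e^(−0) + e^(−1.7602) + e^(−1.8480) + e^(−3.4035) = 1.0000 + 0.17201 + 0.15755 + 0.033257 = 1.3628.
⟨E⟩ = 0.088726 eV, ⟨E²⟩ = 0.031246 eV².
C_V/k_B = (⟨E²⟩ − ⟨E⟩²)/(kT)² = (0.031246 − 0.0078723)/0.029241 = 0.799.

0.799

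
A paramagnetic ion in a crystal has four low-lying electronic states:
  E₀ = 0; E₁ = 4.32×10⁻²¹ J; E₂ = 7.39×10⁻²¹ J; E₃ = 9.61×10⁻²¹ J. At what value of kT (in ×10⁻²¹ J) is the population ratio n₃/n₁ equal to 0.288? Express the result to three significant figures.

n₃/n₁ = exp[−(E₃−E₁)/kT] = 0.288.
⇒ (E₃−E₁)/kT = ln(1/0.288) = ln(3.4722) = 1.2448.
kT = 5.29 ×10⁻²¹ J / 1.2448 = 4.25 ×10⁻²¹ J.

4.25 ×10⁻²¹ J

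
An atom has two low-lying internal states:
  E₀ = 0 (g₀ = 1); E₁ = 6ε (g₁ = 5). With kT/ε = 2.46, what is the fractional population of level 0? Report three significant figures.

Eᵢ/kT = 0, 2.4390.
Z = Σ gᵢe^(−Eᵢ/kT) = 1·e^(−0) + 5·e^(−2.4390) = 1.0000 + 0.43624 = 1.4362.
P₀ = g₀ e^(−E₀/kT) / Z = 1.0000/1.4362 = 0.696.

0.696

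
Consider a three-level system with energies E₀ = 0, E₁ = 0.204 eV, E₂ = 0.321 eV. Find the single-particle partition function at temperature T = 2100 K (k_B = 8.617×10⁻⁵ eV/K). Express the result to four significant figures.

Z = 1.494

k_BT = 8.617×10⁻⁵ × 2100 K = 0.180957 eV.
Eᵢ/kT = 0, 1.12734, 1.77390.
Z = Σ e^(−Eᵢ/kT) = e^(−0) + e^(−1.12734) + e^(−1.77390) = 1.00000 + 0.323894 + 0.169670 = 1.49356.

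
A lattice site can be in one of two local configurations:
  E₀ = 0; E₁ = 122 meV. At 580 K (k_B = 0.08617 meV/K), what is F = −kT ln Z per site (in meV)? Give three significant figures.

-4.17 meV

k_BT = 0.08617 × 580 K = 49.979 meV.
Eᵢ/kT = 0, 2.4410.
Z = Σ e^(−Eᵢ/kT) = e^(−0) + e^(−2.4410) = 1.0000 + 0.087074 = 1.0871.
F = −kT ln Z = −49.979 × ln(1.0871) = −49.979 × 0.083514 = -4.17 meV.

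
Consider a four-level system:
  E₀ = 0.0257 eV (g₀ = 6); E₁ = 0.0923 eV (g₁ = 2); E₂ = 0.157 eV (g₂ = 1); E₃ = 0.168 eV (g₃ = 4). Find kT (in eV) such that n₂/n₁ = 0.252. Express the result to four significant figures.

0.09443 eV

n₂/n₁ = (g₂/g₁) exp[−(E₂−E₁)/kT] = 0.252.
⇒ (E₂−E₁)/kT = ln((1/2)/0.252) = ln(1.98413) = 0.685181.
kT = 0.0647 eV / 0.685181 = 0.09443 eV.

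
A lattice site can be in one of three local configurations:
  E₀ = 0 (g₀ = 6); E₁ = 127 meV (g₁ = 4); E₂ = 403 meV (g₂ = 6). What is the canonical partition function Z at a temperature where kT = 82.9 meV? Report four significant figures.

Z = 6.911

Eᵢ/kT = 0, 1.53197, 4.86128.
Z = Σ gᵢe^(−Eᵢ/kT) = 6·e^(−0) + 4·e^(−1.53197) + 6·e^(−4.86128) = 6.00000 + 0.864438 + 0.0464434 = 6.91088.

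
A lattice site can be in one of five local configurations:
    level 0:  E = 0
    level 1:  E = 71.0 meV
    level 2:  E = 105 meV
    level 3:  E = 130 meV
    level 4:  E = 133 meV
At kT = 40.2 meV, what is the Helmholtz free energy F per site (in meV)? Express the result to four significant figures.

Eᵢ/kT = 0, 1.76617, 2.61194, 3.23383, 3.30846.
Z = Σ e^(−Eᵢ/kT) = e^(−0) + e^(−1.76617) + e^(−2.61194) + e^(−3.23383) + e^(−3.30846) = 1.00000 + 0.170987 + 0.0733920 + 0.0394063 + 0.0365725 = 1.32036.
F = −kT ln Z = −40.2 × ln(1.32036) = −40.2 × 0.277904 = -11.17 meV.

-11.17 meV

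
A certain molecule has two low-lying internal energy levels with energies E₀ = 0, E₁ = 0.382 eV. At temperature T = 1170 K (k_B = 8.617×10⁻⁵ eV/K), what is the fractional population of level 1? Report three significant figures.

0.0221

k_BT = 8.617×10⁻⁵ × 1170 K = 0.10082 eV.
Eᵢ/kT = 0, 3.7889.
Z = Σ e^(−Eᵢ/kT) = e^(−0) + e^(−3.7889) = 1.0000 + 0.022620 = 1.0226.
P₁ = e^(−E₁/kT) / Z = 0.022620/1.0226 = 0.0221.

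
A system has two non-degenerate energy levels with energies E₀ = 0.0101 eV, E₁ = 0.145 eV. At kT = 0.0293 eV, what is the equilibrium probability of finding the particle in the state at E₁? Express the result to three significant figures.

Eᵢ/kT = 0.34471, 4.9488.
Z = Σ e^(−Eᵢ/kT) = e^(−0.34471) + e^(−4.9488) = 0.70843 + 0.0070919 = 0.71552.
P₁ = e^(−E₁/kT) / Z = 0.0070919/0.71552 = 0.00991.

0.00991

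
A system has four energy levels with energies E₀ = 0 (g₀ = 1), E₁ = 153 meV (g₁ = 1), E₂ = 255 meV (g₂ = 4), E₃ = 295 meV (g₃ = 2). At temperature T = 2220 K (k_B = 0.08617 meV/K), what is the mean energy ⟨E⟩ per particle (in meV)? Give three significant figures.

k_BT = 0.08617 × 2220 K = 191.30 meV.
Eᵢ/kT = 0, 0.79979, 1.3330, 1.5421.
Z = Σ gᵢe^(−Eᵢ/kT) = 1·e^(−0) + 1·e^(−0.79979) + 4·e^(−1.3330) + 2·e^(−1.5421) = 1.0000 + 0.44942 + 1.0547 + 0.42786 = 2.9320.
⟨E⟩ = Σ Eᵢ gᵢe^(−Eᵢ/kT) / Z = (0·1.0000 + 153·0.44942 + 255·1.0547 + 295·0.42786) / 2.9320 = 158 meV.

158 meV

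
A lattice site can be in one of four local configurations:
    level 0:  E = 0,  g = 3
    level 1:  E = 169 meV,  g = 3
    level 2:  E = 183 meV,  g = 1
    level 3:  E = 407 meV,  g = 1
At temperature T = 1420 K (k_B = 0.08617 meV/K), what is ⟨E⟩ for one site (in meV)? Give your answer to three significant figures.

45.6 meV

k_BT = 0.08617 × 1420 K = 122.36 meV.
Eᵢ/kT = 0, 1.3812, 1.4956, 3.3263.
Z = Σ gᵢe^(−Eᵢ/kT) = 3·e^(−0) + 3·e^(−1.3812) + 1·e^(−1.4956) + 1·e^(−3.3263) = 3.0000 + 0.75383 + 0.22411 + 0.035926 = 4.0139.
⟨E⟩ = Σ Eᵢ gᵢe^(−Eᵢ/kT) / Z = (0·3.0000 + 169·0.75383 + 183·0.22411 + 407·0.035926) / 4.0139 = 45.6 meV.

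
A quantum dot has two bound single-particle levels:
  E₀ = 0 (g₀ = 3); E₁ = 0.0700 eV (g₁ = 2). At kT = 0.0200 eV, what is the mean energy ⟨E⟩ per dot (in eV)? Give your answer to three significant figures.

0.00138 eV

Eᵢ/kT = 0, 3.5000.
Z = Σ gᵢe^(−Eᵢ/kT) = 3·e^(−0) + 2·e^(−3.5000) = 3.0000 + 0.060395 = 3.0604.
⟨E⟩ = Σ Eᵢ gᵢe^(−Eᵢ/kT) / Z = (0·3.0000 + 0.0700·0.060395) / 3.0604 = 0.00138 eV.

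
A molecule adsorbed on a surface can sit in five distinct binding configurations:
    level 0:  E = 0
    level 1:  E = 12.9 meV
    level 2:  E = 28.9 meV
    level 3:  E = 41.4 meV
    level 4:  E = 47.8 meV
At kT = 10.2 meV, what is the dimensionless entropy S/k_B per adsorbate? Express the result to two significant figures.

0.78

Eᵢ/kT = 0, 1.265, 2.833, 4.059, 4.686.
Z = Σ e^(−Eᵢ/kT) = e^(−0) + e^(−1.265) + e^(−2.833) + e^(−4.059) + e^(−4.686) = 1.000 + 0.2822 + 0.05884 + 0.01727 + 0.009224 = 1.368.
⟨E⟩ = Σ EᵢPᵢ = 4.749 meV.
S/k_B = ln Z + ⟨E⟩/kT = ln(1.368) + 4.749/10.2 = 0.3133 + 0.4656 = 0.78.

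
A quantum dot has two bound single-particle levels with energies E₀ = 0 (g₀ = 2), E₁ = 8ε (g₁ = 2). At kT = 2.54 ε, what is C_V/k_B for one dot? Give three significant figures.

0.391

Eᵢ/kT = 0, 3.1496.
Z = Σ gᵢe^(−Eᵢ/kT) = 2·e^(−0) + 2·e^(−3.1496) = 2.0000 + 0.085739 = 2.0857.
⟨E⟩ = 0.32886 ε, ⟨E²⟩ = 2.6309 ε².
C_V/k_B = (⟨E²⟩ − ⟨E⟩²)/(kT)² = (2.6309 − 0.10815)/6.4516 = 0.391.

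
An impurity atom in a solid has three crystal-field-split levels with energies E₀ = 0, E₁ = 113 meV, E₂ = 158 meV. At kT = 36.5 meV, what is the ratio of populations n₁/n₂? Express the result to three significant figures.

3.43

n₁/n₂ = exp[−(E₁−E₂)/kT] = exp(−(-45 meV)/(36.5 meV)) = exp(1.2329) = 3.43.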